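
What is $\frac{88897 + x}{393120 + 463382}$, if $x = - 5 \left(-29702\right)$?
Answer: $\frac{237407}{856502} \approx 0.27718$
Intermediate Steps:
$x = 148510$ ($x = \left(-1\right) \left(-148510\right) = 148510$)
$\frac{88897 + x}{393120 + 463382} = \frac{88897 + 148510}{393120 + 463382} = \frac{237407}{856502}$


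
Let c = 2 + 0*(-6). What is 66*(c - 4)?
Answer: -132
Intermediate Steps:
c = 2 (c = 2 + 0 = 2)
66*(c - 4) = 66*(2 - 4) = 66*(-2) = -132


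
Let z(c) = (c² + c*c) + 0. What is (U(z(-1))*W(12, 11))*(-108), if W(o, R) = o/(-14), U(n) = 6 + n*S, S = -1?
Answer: 2592/7 ≈ 370.29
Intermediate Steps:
z(c) = 2*c² (z(c) = (c² + c²) + 0 = 2*c² + 0 = 2*c²)
U(n) = 6 - n (U(n) = 6 + n*(-1) = 6 - n)
W(o, R) = -o/14 (W(o, R) = o*(-1/14) = -o/14)
(U(z(-1))*W(12, 11))*(-108) = ((6 - 2*(-1)²)*(-1/14*12))*(-108) = ((6 - 2)*(-6/7))*(-108) = (4*(-6/7))*(-108) = -24/7*(-108) = 2592/7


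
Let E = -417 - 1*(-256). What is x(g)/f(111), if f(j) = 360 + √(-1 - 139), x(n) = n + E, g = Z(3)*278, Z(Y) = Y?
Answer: 12114/6487 - 673*I*√35/64870 ≈ 1.8674 - 0.061377*I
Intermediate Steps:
E = -161 (E = -417 + 256 = -161)
g = 834 (g = 3*278 = 834)
x(n) = -161 + n (x(n) = n - 161 = -161 + n)
f(j) = 360 + 2*I*√35 (f(j) = 360 + √(-140) = 360 + 2*I*√35)
x(g)/f(111) = (-161 + 834)/(360 + 2*I*√35) = 673/(360 + 2*I*√35)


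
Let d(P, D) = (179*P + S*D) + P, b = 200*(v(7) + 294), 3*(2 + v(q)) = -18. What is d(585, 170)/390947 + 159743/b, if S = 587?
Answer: 74182194621/22362168400 ≈ 3.3173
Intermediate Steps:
v(q) = -8 (v(q) = -2 + (⅓)*(-18) = -2 - 6 = -8)
b = 57200 (b = 200*(-8 + 294) = 200*286 = 57200)
d(P, D) = 180*P + 587*D (d(P, D) = (179*P + 587*D) + P = 180*P + 587*D)
d(585, 170)/390947 + 159743/b = (180*585 + 587*170)/390947 + 159743/57200 = (105300 + 99790)*(1/390947) + 159743*(1/57200) = 205090*(1/390947) + 159743/57200 = 205090/390947 + 159743/57200 = 74182194621/22362168400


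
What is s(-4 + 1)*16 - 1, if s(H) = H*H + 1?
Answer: 159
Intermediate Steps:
s(H) = 1 + H² (s(H) = H² + 1 = 1 + H²)
s(-4 + 1)*16 - 1 = (1 + (-4 + 1)²)*16 - 1 = (1 + (-3)²)*16 - 1 = (1 + 9)*16 - 1 = 10*16 - 1 = 160 - 1 = 159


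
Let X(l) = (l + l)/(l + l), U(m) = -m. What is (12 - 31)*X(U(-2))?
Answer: -19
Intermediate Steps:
X(l) = 1 (X(l) = (2*l)/((2*l)) = (2*l)*(1/(2*l)) = 1)
(12 - 31)*X(U(-2)) = (12 - 31)*1 = -19*1 = -19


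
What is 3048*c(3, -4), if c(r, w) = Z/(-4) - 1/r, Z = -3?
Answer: 1270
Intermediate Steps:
c(r, w) = 3/4 - 1/r (c(r, w) = -3/(-4) - 1/r = -3*(-1/4) - 1/r = 3/4 - 1/r)
3048*c(3, -4) = 3048*(3/4 - 1/3) = 3048*(5/12) = 1270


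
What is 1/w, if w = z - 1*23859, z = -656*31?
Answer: -1/44195 ≈ -2.2627e-5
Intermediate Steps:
z = -20336
w = -44195 (w = -20336 - 1*23859 = -20336 - 23859 = -44195)
1/w = 1/(-44195) = -1/44195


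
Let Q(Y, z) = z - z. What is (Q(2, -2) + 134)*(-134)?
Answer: -17956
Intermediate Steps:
Q(Y, z) = 0
(Q(2, -2) + 134)*(-134) = (0 + 134)*(-134) = 134*(-134) = -17956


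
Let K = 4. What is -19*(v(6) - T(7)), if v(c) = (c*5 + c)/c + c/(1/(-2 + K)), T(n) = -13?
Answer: -589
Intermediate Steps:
v(c) = 6 + 2*c (v(c) = (c*5 + c)/c + c/(1/(-2 + 4)) = (5*c + c)/c + c/(1/2) = (6*c)/c + c/(½) = 6 + c*2 = 6 + 2*c)
-19*(v(6) - T(7)) = -19*((6 + 2*6) - 1*(-13)) = -19*((6 + 12) + 13) = -19*(18 + 13) = -19*31 = -589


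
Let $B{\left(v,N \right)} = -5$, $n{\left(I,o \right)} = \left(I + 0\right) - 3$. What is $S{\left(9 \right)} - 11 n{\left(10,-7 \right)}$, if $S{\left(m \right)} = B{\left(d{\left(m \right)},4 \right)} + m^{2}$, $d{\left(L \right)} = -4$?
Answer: $-1$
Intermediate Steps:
$n{\left(I,o \right)} = -3 + I$ ($n{\left(I,o \right)} = I - 3 = -3 + I$)
$S{\left(m \right)} = -5 + m^{2}$
$S{\left(9 \right)} - 11 n{\left(10,-7 \right)} = \left(-5 + 9^{2}\right) - 11 \left(-3 + 10\right) = \left(-5 + 81\right) - 77 = 76 - 77 = -1$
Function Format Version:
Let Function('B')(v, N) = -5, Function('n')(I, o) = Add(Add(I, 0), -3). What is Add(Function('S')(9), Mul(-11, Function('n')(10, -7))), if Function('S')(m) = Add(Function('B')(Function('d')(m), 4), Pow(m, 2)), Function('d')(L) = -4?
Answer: -1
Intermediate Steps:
Function('n')(I, o) = Add(-3, I) (Function('n')(I, o) = Add(I, -3) = Add(-3, I))
Function('S')(m) = Add(-5, Pow(m, 2))
Add(Function('S')(9), Mul(-11, Function('n')(10, -7))) = Add(Add(-5, Pow(9, 2)), Mul(-11, Add(-3, 10))) = Add(Add(-5, 81), Mul(-11, 7)) = Add(76, -77) = -1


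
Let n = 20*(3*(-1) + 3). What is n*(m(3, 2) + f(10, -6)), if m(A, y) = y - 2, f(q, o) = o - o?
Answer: 0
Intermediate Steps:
f(q, o) = 0
m(A, y) = -2 + y
n = 0 (n = 20*(-3 + 3) = 20*0 = 0)
n*(m(3, 2) + f(10, -6)) = 0*((-2 + 2) + 0) = 0*(0 + 0) = 0*0 = 0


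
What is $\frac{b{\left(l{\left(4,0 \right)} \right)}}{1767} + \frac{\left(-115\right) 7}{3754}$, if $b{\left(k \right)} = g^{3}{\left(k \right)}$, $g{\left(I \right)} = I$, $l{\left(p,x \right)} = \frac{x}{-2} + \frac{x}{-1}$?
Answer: $- \frac{805}{3754} \approx -0.21444$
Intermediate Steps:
$l{\left(p,x \right)} = - \frac{3 x}{2}$ ($l{\left(p,x \right)} = x \left(- \frac{1}{2}\right) + x \left(-1\right) = - \frac{x}{2} - x = - \frac{3 x}{2}$)
$b{\left(k \right)} = k^{3}$
$\frac{b{\left(l{\left(4,0 \right)} \right)}}{1767} + \frac{\left(-115\right) 7}{3754} = \frac{\left(\left(- \frac{3}{2}\right) 0\right)^{3}}{1767} + \frac{\left(-115\right) 7}{3754} = 0^{3} \cdot \frac{1}{1767} - \frac{805}{3754} = 0 \cdot \frac{1}{1767} - \frac{805}{3754} = 0 - \frac{805}{3754} = - \frac{805}{3754}$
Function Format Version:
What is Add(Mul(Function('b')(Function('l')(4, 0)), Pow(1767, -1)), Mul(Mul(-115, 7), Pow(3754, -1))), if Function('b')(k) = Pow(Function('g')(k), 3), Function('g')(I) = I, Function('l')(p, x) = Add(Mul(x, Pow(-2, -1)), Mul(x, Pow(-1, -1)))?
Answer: Rational(-805, 3754) ≈ -0.21444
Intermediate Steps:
Function('l')(p, x) = Mul(Rational(-3, 2), x) (Function('l')(p, x) = Add(Mul(x, Rational(-1, 2)), Mul(x, -1)) = Add(Mul(Rational(-1, 2), x), Mul(-1, x)) = Mul(Rational(-3, 2), x))
Function('b')(k) = Pow(k, 3)
Add(Mul(Function('b')(Function('l')(4, 0)), Pow(1767, -1)), Mul(Mul(-115, 7), Pow(3754, -1))) = Add(Mul(Pow(Mul(Rational(-3, 2), 0), 3), Pow(1767, -1)), Mul(Mul(-115, 7), Pow(3754, -1))) = Add(Mul(Pow(0, 3), Rational(1, 1767)), Mul(-805, Rational(1, 3754))) = Add(Mul(0, Rational(1, 1767)), Rational(-805, 3754)) = Add(0, Rational(-805, 3754)) = Rational(-805, 3754)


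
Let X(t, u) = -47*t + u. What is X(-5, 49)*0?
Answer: 0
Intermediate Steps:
X(t, u) = u - 47*t
X(-5, 49)*0 = (49 - 47*(-5))*0 = (49 + 235)*0 = 284*0 = 0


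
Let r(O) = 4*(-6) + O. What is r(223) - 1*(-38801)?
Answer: 39000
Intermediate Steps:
r(O) = -24 + O
r(223) - 1*(-38801) = (-24 + 223) - 1*(-38801) = 199 + 38801 = 39000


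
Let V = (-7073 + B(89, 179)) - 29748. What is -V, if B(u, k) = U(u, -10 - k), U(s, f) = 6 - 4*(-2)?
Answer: 36807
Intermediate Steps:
U(s, f) = 14 (U(s, f) = 6 + 8 = 14)
B(u, k) = 14
V = -36807 (V = (-7073 + 14) - 29748 = -7059 - 29748 = -36807)
-V = -1*(-36807) = 36807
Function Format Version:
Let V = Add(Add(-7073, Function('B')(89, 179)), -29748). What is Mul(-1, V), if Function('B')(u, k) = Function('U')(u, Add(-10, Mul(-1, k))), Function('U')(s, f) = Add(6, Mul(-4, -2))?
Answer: 36807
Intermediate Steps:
Function('U')(s, f) = 14 (Function('U')(s, f) = Add(6, 8) = 14)
Function('B')(u, k) = 14
V = -36807 (V = Add(Add(-7073, 14), -29748) = Add(-7059, -29748) = -36807)
Mul(-1, V) = Mul(-1, -36807) = 36807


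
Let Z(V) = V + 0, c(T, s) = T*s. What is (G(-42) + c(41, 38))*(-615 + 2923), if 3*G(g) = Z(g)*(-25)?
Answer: 4403664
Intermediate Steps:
Z(V) = V
G(g) = -25*g/3 (G(g) = (g*(-25))/3 = (-25*g)/3 = -25*g/3)
(G(-42) + c(41, 38))*(-615 + 2923) = (-25/3*(-42) + 41*38)*(-615 + 2923) = (350 + 1558)*2308 = 1908*2308 = 4403664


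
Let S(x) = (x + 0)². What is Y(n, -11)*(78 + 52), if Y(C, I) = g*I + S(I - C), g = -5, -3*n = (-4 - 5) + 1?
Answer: 282880/9 ≈ 31431.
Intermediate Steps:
n = 8/3 (n = -((-4 - 5) + 1)/3 = -(-9 + 1)/3 = -⅓*(-8) = 8/3 ≈ 2.6667)
S(x) = x²
Y(C, I) = (I - C)² - 5*I (Y(C, I) = -5*I + (I - C)² = (I - C)² - 5*I)
Y(n, -11)*(78 + 52) = ((8/3 - 1*(-11))² - 5*(-11))*(78 + 52) = ((8/3 + 11)² + 55)*130 = ((41/3)² + 55)*130 = (1681/9 + 55)*130 = (2176/9)*130 = 282880/9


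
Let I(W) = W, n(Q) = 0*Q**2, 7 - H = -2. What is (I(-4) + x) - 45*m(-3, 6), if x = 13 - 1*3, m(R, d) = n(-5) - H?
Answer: 411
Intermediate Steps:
H = 9 (H = 7 - 1*(-2) = 7 + 2 = 9)
n(Q) = 0
m(R, d) = -9 (m(R, d) = 0 - 1*9 = 0 - 9 = -9)
x = 10 (x = 13 - 3 = 10)
(I(-4) + x) - 45*m(-3, 6) = (-4 + 10) - 45*(-9) = 6 + 405 = 411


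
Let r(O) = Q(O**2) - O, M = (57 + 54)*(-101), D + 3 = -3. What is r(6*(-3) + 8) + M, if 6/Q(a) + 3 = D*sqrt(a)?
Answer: -235223/21 ≈ -11201.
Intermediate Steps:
D = -6 (D = -3 - 3 = -6)
Q(a) = 6/(-3 - 6*sqrt(a))
M = -11211 (M = 111*(-101) = -11211)
r(O) = -O - 2/(1 + 2*sqrt(O**2)) (r(O) = -2/(1 + 2*sqrt(O**2)) - O = -O - 2/(1 + 2*sqrt(O**2)))
r(6*(-3) + 8) + M = (-(6*(-3) + 8) - 6/(3 + 6*sqrt((6*(-3) + 8)**2))) - 11211 = (-(-18 + 8) - 6/(3 + 6*sqrt((-18 + 8)**2))) - 11211 = (-1*(-10) - 6/(3 + 6*sqrt((-10)**2))) - 11211 = (10 - 6/(3 + 6*sqrt(100))) - 11211 = (10 - 6/(3 + 6*10)) - 11211 = (10 - 6/(3 + 60)) - 11211 = (10 - 6/63) - 11211 = (10 - 6*1/63) - 11211 = (10 - 2/21) - 11211 = 208/21 - 11211 = -235223/21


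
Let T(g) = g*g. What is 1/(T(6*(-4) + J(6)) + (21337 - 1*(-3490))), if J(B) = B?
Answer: 1/25151 ≈ 3.9760e-5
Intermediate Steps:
T(g) = g²
1/(T(6*(-4) + J(6)) + (21337 - 1*(-3490))) = 1/((6*(-4) + 6)² + (21337 - 1*(-3490))) = 1/((-24 + 6)² + (21337 + 3490)) = 1/((-18)² + 24827) = 1/(324 + 24827) = 1/25151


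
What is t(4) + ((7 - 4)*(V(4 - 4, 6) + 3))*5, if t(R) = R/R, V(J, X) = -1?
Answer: 31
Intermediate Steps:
t(R) = 1
t(4) + ((7 - 4)*(V(4 - 4, 6) + 3))*5 = 1 + ((7 - 4)*(-1 + 3))*5 = 1 + (3*2)*5 = 1 + 6*5 = 1 + 30 = 31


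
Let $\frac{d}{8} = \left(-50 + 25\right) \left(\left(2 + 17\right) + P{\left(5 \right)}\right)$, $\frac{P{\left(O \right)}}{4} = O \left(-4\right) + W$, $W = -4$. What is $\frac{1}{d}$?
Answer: $\frac{1}{15400} \approx 6.4935 \cdot 10^{-5}$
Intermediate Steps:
$P{\left(O \right)} = -16 - 16 O$ ($P{\left(O \right)} = 4 \left(O \left(-4\right) - 4\right) = 4 \left(- 4 O - 4\right) = 4 \left(-4 - 4 O\right) = -16 - 16 O$)
$d = 15400$ ($d = 8 \left(-50 + 25\right) \left(\left(2 + 17\right) - 96\right) = 8 \left(- 25 \left(19 - 96\right)\right) = 8 \left(\left(-25\right) \left(-77\right)\right) = 8 \cdot 1925 = 15400$)
$\frac{1}{d} = \frac{1}{15400}$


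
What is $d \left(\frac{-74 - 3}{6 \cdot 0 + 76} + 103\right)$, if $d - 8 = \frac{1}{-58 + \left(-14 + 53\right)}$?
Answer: $\frac{1170401}{1444} \approx 810.53$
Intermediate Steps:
$d = \frac{151}{19}$ ($d = 8 + \frac{1}{-58 + \left(-14 + 53\right)} = 8 + \frac{1}{-58 + 39} = 8 + \frac{1}{-19} = 8 - \frac{1}{19} = \frac{151}{19} \approx 7.9474$)
$d \left(\frac{-74 - 3}{6 \cdot 0 + 76} + 103\right) = \frac{151 \left(\frac{-74 - 3}{6 \cdot 0 + 76} + 103\right)}{19} = \frac{151 \left(- \frac{77}{0 + 76} + 103\right)}{19} = \frac{151 \left(- \frac{77}{76} + 103\right)}{19} = \frac{151}{19} \cdot \frac{7751}{76} = \frac{1170401}{1444}$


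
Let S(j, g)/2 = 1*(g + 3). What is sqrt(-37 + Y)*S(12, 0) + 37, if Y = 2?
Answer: 37 + 6*I*sqrt(35) ≈ 37.0 + 35.496*I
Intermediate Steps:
S(j, g) = 6 + 2*g (S(j, g) = 2*(1*(g + 3)) = 2*(1*(3 + g)) = 2*(3 + g) = 6 + 2*g)
sqrt(-37 + Y)*S(12, 0) + 37 = sqrt(-37 + 2)*(6 + 2*0) + 37 = sqrt(-35)*(6 + 0) + 37 = (I*sqrt(35))*6 + 37 = 6*I*sqrt(35) + 37 = 37 + 6*I*sqrt(35)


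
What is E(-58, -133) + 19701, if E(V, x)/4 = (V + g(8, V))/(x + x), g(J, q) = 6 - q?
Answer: 2620221/133 ≈ 19701.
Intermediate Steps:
E(V, x) = 12/x (E(V, x) = 4*((V + (6 - V))/(x + x)) = 4*(6/((2*x))) = 4*(6*(1/(2*x))) = 4*(3/x) = 12/x)
E(-58, -133) + 19701 = 12/(-133) + 19701 = 12*(-1/133) + 19701 = -12/133 + 19701 = 2620221/133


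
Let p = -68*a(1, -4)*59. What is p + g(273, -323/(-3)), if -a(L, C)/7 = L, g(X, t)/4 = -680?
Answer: 25364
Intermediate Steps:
g(X, t) = -2720 (g(X, t) = 4*(-680) = -2720)
a(L, C) = -7*L
p = 28084 (p = -(-476)*59 = -68*(-7)*59 = 476*59 = 28084)
p + g(273, -323/(-3)) = 28084 - 2720 = 25364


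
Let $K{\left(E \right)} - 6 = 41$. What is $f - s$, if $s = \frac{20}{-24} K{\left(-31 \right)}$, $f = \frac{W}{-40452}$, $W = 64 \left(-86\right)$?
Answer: $\frac{264979}{6742} \approx 39.303$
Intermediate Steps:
$W = -5504$
$K{\left(E \right)} = 47$ ($K{\left(E \right)} = 6 + 41 = 47$)
$f = \frac{1376}{10113}$ ($f = - \frac{5504}{-40452} = \left(-5504\right) \left(- \frac{1}{40452}\right) = \frac{1376}{10113} \approx 0.13606$)
$s = - \frac{235}{6}$ ($s = \frac{20}{-24} \cdot 47 = 20 \left(- \frac{1}{24}\right) 47 = \left(- \frac{5}{6}\right) 47 = - \frac{235}{6} \approx -39.167$)
$f - s = \frac{1376}{10113} - - \frac{235}{6} = \frac{1376}{10113} + \frac{235}{6} = \frac{264979}{6742}$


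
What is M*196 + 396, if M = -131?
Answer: -25280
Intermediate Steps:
M*196 + 396 = -131*196 + 396 = -25676 + 396 = -25280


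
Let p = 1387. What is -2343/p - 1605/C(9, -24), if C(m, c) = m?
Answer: -749074/4161 ≈ -180.02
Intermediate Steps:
-2343/p - 1605/C(9, -24) = -2343/1387 - 1605/9 = -2343*1/1387 - 1605*1/9 = -2343/1387 - 535/3 = -749074/4161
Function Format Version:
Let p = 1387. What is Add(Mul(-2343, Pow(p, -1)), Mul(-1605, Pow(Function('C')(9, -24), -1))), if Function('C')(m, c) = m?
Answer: Rational(-749074, 4161) ≈ -180.02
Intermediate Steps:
Add(Mul(-2343, Pow(p, -1)), Mul(-1605, Pow(Function('C')(9, -24), -1))) = Add(Mul(-2343, Pow(1387, -1)), Mul(-1605, Pow(9, -1))) = Add(Mul(-2343, Rational(1, 1387)), Mul(-1605, Rational(1, 9))) = Add(Rational(-2343, 1387), Rational(-535, 3)) = Rational(-749074, 4161)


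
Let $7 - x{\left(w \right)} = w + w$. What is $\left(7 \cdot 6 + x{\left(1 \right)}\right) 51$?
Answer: $2397$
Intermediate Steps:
$x{\left(w \right)} = 7 - 2 w$ ($x{\left(w \right)} = 7 - \left(w + w\right) = 7 - 2 w$)
$\left(7 \cdot 6 + x{\left(1 \right)}\right) 51 = \left(7 \cdot 6 + \left(7 - 2\right)\right) 51 = \left(42 + \left(7 - 2\right)\right) 51 = \left(42 + 5\right) 51 = 47 \cdot 51 = 2397$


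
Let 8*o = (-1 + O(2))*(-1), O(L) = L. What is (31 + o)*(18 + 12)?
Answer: 3705/4 ≈ 926.25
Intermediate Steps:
o = -1/8 (o = ((-1 + 2)*(-1))/8 = (1*(-1))/8 = (1/8)*(-1) = -1/8 ≈ -0.12500)
(31 + o)*(18 + 12) = (31 - 1/8)*(18 + 12) = (247/8)*30 = 3705/4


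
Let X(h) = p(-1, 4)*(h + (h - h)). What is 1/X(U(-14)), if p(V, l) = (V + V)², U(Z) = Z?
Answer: -1/56 ≈ -0.017857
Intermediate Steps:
p(V, l) = 4*V² (p(V, l) = (2*V)² = 4*V²)
X(h) = 4*h (X(h) = (4*(-1)²)*(h + (h - h)) = (4*1)*(h + 0) = 4*h)
1/X(U(-14)) = 1/(4*(-14)) = 1/(-56) = -1/56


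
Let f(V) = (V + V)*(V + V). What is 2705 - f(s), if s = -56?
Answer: -9839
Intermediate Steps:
f(V) = 4*V² (f(V) = (2*V)*(2*V) = 4*V²)
2705 - f(s) = 2705 - 4*(-56)² = 2705 - 4*3136 = 2705 - 1*12544 = 2705 - 12544 = -9839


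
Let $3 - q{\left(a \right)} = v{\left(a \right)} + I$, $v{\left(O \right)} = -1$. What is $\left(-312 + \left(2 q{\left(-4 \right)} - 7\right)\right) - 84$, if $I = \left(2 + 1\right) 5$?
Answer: $-425$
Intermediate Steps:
$I = 15$ ($I = 3 \cdot 5 = 15$)
$q{\left(a \right)} = -11$ ($q{\left(a \right)} = 3 - \left(-1 + 15\right) = 3 - 14 = -11$)
$\left(-312 + \left(2 q{\left(-4 \right)} - 7\right)\right) - 84 = \left(-312 + \left(2 \left(-11\right) - 7\right)\right) - 84 = \left(-312 - 29\right) - 84 = -341 - 84 = -425$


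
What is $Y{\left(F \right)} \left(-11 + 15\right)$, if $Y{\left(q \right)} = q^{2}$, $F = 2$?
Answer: $16$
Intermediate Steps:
$Y{\left(F \right)} \left(-11 + 15\right) = 2^{2} \left(-11 + 15\right) = 4 \cdot 4 = 16$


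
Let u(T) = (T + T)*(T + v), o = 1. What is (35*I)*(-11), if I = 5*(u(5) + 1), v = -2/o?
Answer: -59675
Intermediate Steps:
v = -2 (v = -2/1 = -2*1 = -2)
u(T) = 2*T*(-2 + T) (u(T) = (T + T)*(T - 2) = (2*T)*(-2 + T) = 2*T*(-2 + T))
I = 155 (I = 5*(2*5*(-2 + 5) + 1) = 5*(2*5*3 + 1) = 5*(30 + 1) = 5*31 = 155)
(35*I)*(-11) = (35*155)*(-11) = 5425*(-11) = -59675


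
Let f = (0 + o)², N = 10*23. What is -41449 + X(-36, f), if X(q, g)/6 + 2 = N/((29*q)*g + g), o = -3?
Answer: -129731929/3129 ≈ -41461.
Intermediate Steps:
N = 230
f = 9 (f = (0 - 3)² = (-3)² = 9)
X(q, g) = -12 + 1380/(g + 29*g*q) (X(q, g) = -12 + 6*(230/((29*q)*g + g)) = -12 + 6*(230/(29*g*q + g)) = -12 + 6*(230/(g + 29*g*q)) = -12 + 1380/(g + 29*g*q))
-41449 + X(-36, f) = -41449 + 12*(115 - 1*9 - 29*9*(-36))/(9*(1 + 29*(-36))) = -41449 + 12*(⅑)*(115 - 9 + 9396)/(1 - 1044) = -41449 + 12*(⅑)*9502/(-1043) = -41449 + 12*(⅑)*(-1/1043)*9502 = -41449 - 38008/3129 = -129731929/3129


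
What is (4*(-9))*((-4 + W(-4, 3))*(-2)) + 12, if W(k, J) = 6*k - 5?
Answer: -2364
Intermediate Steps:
W(k, J) = -5 + 6*k
(4*(-9))*((-4 + W(-4, 3))*(-2)) + 12 = (4*(-9))*((-4 + (-5 + 6*(-4)))*(-2)) + 12 = -36*(-4 + (-5 - 24))*(-2) + 12 = -36*(-4 - 29)*(-2) + 12 = -(-1188)*(-2) + 12 = -36*66 + 12 = -2376 + 12 = -2364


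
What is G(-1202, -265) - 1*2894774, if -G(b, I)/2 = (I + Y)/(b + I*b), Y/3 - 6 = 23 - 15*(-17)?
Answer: -459296422523/158664 ≈ -2.8948e+6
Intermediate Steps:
Y = 852 (Y = 18 + 3*(23 - 15*(-17)) = 18 + 3*(23 + 255) = 18 + 3*278 = 18 + 834 = 852)
G(b, I) = -2*(852 + I)/(b + I*b) (G(b, I) = -2*(I + 852)/(b + I*b) = -2*(852 + I)/(b + I*b))
G(-1202, -265) - 1*2894774 = 2*(-852 - 1*(-265))/(-1202*(1 - 265)) - 1*2894774 = 2*(-1/1202)*(-852 + 265)/(-264) - 2894774 = 2*(-1/1202)*(-1/264)*(-587) - 2894774 = -587/158664 - 2894774 = -459296422523/158664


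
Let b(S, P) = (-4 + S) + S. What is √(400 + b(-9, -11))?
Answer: 3*√42 ≈ 19.442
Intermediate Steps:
b(S, P) = -4 + 2*S
√(400 + b(-9, -11)) = √(400 + (-4 + 2*(-9))) = √(400 + (-4 - 18)) = √(400 - 22) = √378 = 3*√42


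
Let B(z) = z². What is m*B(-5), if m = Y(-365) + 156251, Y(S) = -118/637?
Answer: 2488294225/637 ≈ 3.9063e+6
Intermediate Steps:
Y(S) = -118/637 (Y(S) = -118*1/637 = -118/637)
m = 99531769/637 (m = -118/637 + 156251 = 99531769/637 ≈ 1.5625e+5)
m*B(-5) = (99531769/637)*(-5)² = (99531769/637)*25 = 2488294225/637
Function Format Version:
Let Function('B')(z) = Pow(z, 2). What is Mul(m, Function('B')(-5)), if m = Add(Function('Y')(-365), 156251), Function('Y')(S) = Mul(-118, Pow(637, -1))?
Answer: Rational(2488294225, 637) ≈ 3.9063e+6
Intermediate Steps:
Function('Y')(S) = Rational(-118, 637) (Function('Y')(S) = Mul(-118, Rational(1, 637)) = Rational(-118, 637))
m = Rational(99531769, 637) (m = Add(Rational(-118, 637), 156251) = Rational(99531769, 637) ≈ 1.5625e+5)
Mul(m, Function('B')(-5)) = Mul(Rational(99531769, 637), Pow(-5, 2)) = Mul(Rational(99531769, 637), 25) = Rational(2488294225, 637)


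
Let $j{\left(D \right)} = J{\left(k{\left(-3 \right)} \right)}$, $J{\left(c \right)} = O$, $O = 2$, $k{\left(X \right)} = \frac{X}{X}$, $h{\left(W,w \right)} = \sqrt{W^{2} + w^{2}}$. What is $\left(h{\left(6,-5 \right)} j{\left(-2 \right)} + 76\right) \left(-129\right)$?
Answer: $-9804 - 258 \sqrt{61} \approx -11819.0$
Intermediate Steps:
$k{\left(X \right)} = 1$
$J{\left(c \right)} = 2$
$j{\left(D \right)} = 2$
$\left(h{\left(6,-5 \right)} j{\left(-2 \right)} + 76\right) \left(-129\right) = \left(\sqrt{6^{2} + \left(-5\right)^{2}} \cdot 2 + 76\right) \left(-129\right) = \left(\sqrt{36 + 25} \cdot 2 + 76\right) \left(-129\right) = \left(\sqrt{61} \cdot 2 + 76\right) \left(-129\right) = \left(2 \sqrt{61} + 76\right) \left(-129\right) = \left(76 + 2 \sqrt{61}\right) \left(-129\right) = -9804 - 258 \sqrt{61}$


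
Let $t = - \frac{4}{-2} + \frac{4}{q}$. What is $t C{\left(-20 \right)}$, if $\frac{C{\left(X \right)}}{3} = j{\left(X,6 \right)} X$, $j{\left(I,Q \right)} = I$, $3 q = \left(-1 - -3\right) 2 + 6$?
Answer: $3840$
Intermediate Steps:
$q = \frac{10}{3}$ ($q = \frac{\left(-1 - -3\right) 2 + 6}{3} = \frac{\left(-1 + 3\right) 2 + 6}{3} = \frac{2 \cdot 2 + 6}{3} = \frac{4 + 6}{3} = \frac{1}{3} \cdot 10 = \frac{10}{3} \approx 3.3333$)
$C{\left(X \right)} = 3 X^{2}$ ($C{\left(X \right)} = 3 X X = 3 X^{2}$)
$t = \frac{16}{5}$ ($t = - \frac{4}{-2} + \frac{4}{\frac{10}{3}} = \left(-4\right) \left(- \frac{1}{2}\right) + 4 \cdot \frac{3}{10} = 2 + \frac{6}{5} = \frac{16}{5} \approx 3.2$)
$t C{\left(-20 \right)} = \frac{16 \cdot 3 \left(-20\right)^{2}}{5} = \frac{16 \cdot 3 \cdot 400}{5} = \frac{16}{5} \cdot 1200 = 3840$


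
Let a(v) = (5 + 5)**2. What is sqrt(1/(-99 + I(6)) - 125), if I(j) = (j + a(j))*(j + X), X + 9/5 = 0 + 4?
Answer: I*sqrt(1853755870)/3851 ≈ 11.18*I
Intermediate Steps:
X = 11/5 (X = -9/5 + (0 + 4) = -9/5 + 4 = 11/5 ≈ 2.2000)
a(v) = 100 (a(v) = 10**2 = 100)
I(j) = (100 + j)*(11/5 + j) (I(j) = (j + 100)*(j + 11/5) = (100 + j)*(11/5 + j))
sqrt(1/(-99 + I(6)) - 125) = sqrt(1/(-99 + (220 + 6**2 + (511/5)*6)) - 125) = sqrt(1/(-99 + (220 + 36 + 3066/5)) - 125) = sqrt(1/(-99 + 4346/5) - 125) = sqrt(1/(3851/5) - 125) = sqrt(5/3851 - 125) = sqrt(-481370/3851) = I*sqrt(1853755870)/3851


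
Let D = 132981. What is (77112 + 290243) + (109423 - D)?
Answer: 343797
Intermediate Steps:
(77112 + 290243) + (109423 - D) = (77112 + 290243) + (109423 - 1*132981) = 367355 + (109423 - 132981) = 367355 - 23558 = 343797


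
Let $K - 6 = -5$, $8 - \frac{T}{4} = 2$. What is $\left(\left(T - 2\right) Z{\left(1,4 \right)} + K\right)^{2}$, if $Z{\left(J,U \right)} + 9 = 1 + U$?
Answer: $7569$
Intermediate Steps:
$T = 24$ ($T = 32 - 8 = 24$)
$Z{\left(J,U \right)} = -8 + U$ ($Z{\left(J,U \right)} = -9 + \left(1 + U\right) = -8 + U$)
$K = 1$ ($K = 6 - 5 = 1$)
$\left(\left(T - 2\right) Z{\left(1,4 \right)} + K\right)^{2} = \left(\left(24 - 2\right) \left(-8 + 4\right) + 1\right)^{2} = \left(22 \left(-4\right) + 1\right)^{2} = \left(-88 + 1\right)^{2} = \left(-87\right)^{2} = 7569$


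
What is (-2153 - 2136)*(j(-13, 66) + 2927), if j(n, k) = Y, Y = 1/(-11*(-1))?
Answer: -138097222/11 ≈ -1.2554e+7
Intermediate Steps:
Y = 1/11 ≈ 0.090909
j(n, k) = 1/11
(-2153 - 2136)*(j(-13, 66) + 2927) = (-2153 - 2136)*(1/11 + 2927) = -4289*32198/11 = -138097222/11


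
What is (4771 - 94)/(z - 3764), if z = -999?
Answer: -4677/4763 ≈ -0.98194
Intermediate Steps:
(4771 - 94)/(z - 3764) = (4771 - 94)/(-999 - 3764) = 4677/(-4763) = 4677*(-1/4763) = -4677/4763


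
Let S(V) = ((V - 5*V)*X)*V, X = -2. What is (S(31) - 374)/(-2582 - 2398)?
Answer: -1219/830 ≈ -1.4687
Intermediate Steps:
S(V) = 8*V² (S(V) = ((V - 5*V)*(-2))*V = (-4*V*(-2))*V = (8*V)*V = 8*V²)
(S(31) - 374)/(-2582 - 2398) = (8*31² - 374)/(-2582 - 2398) = (8*961 - 374)/(-4980) = (7688 - 374)*(-1/4980) = 7314*(-1/4980) = -1219/830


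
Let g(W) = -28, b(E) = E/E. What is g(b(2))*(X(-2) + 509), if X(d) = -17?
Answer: -13776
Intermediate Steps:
b(E) = 1
g(b(2))*(X(-2) + 509) = -28*(-17 + 509) = -28*492 = -13776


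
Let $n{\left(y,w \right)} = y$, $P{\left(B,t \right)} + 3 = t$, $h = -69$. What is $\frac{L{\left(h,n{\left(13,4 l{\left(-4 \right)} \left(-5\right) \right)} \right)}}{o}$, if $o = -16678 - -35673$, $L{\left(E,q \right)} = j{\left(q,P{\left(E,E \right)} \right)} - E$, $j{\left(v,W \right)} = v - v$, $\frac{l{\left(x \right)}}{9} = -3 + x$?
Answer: $\frac{69}{18995} \approx 0.0036325$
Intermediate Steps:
$l{\left(x \right)} = -27 + 9 x$ ($l{\left(x \right)} = 9 \left(-3 + x\right) = -27 + 9 x$)
$P{\left(B,t \right)} = -3 + t$
$j{\left(v,W \right)} = 0$
$L{\left(E,q \right)} = - E$ ($L{\left(E,q \right)} = 0 - E = - E$)
$o = 18995$ ($o = -16678 + 35673 = 18995$)
$\frac{L{\left(h,n{\left(13,4 l{\left(-4 \right)} \left(-5\right) \right)} \right)}}{o} = \frac{\left(-1\right) \left(-69\right)}{18995} = 69 \cdot \frac{1}{18995} = \frac{69}{18995}$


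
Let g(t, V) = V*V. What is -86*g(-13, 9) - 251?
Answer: -7217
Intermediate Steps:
g(t, V) = V**2
-86*g(-13, 9) - 251 = -86*9**2 - 251 = -86*81 - 251 = -6966 - 251 = -7217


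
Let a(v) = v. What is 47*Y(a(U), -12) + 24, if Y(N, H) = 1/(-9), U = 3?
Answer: 169/9 ≈ 18.778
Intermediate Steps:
Y(N, H) = -1/9
47*Y(a(U), -12) + 24 = 47*(-1/9) + 24 = -47/9 + 24 = 169/9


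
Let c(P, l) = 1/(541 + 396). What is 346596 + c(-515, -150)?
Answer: 324760453/937 ≈ 3.4660e+5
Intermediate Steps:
c(P, l) = 1/937
346596 + c(-515, -150) = 346596 + 1/937 = 324760453/937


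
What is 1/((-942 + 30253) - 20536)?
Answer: 1/8775 ≈ 0.00011396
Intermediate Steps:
1/((-942 + 30253) - 20536) = 1/(29311 - 20536) = 1/8775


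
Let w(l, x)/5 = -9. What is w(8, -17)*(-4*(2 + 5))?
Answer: 1260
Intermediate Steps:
w(l, x) = -45 (w(l, x) = 5*(-9) = -45)
w(8, -17)*(-4*(2 + 5)) = -(-180)*(2 + 5) = -(-180)*7 = -45*(-28) = 1260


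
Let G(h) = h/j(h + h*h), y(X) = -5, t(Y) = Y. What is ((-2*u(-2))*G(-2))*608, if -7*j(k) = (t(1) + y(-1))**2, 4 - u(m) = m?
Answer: -6384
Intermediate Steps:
u(m) = 4 - m
j(k) = -16/7 (j(k) = -(1 - 5)**2/7 = -1/7*(-4)**2 = -1/7*16 = -16/7)
G(h) = -7*h/16 (G(h) = h/(-16/7) = h*(-7/16) = -7*h/16)
((-2*u(-2))*G(-2))*608 = ((-2*(4 - 1*(-2)))*(-7/16*(-2)))*608 = (-2*(4 + 2)*(7/8))*608 = (-2*6*(7/8))*608 = -12*7/8*608 = -21/2*608 = -6384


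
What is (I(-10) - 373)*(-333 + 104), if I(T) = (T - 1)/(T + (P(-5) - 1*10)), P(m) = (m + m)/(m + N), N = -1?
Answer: 426398/5 ≈ 85280.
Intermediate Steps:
P(m) = 2*m/(-1 + m) (P(m) = (m + m)/(m - 1) = (2*m)/(-1 + m) = 2*m/(-1 + m))
I(T) = (-1 + T)/(-25/3 + T) (I(T) = (T - 1)/(T + (2*(-5)/(-1 - 5) - 1*10)) = (-1 + T)/(T + (2*(-5)/(-6) - 10)) = (-1 + T)/(T + (2*(-5)*(-1/6) - 10)) = (-1 + T)/(T + (5/3 - 10)) = (-1 + T)/(T - 25/3) = (-1 + T)/(-25/3 + T))
(I(-10) - 373)*(-333 + 104) = (3*(1 - 1*(-10))/(25 - 3*(-10)) - 373)*(-333 + 104) = (3*(1 + 10)/(25 + 30) - 373)*(-229) = (3*11/55 - 373)*(-229) = (3*(1/55)*11 - 373)*(-229) = (3/5 - 373)*(-229) = -1862/5*(-229) = 426398/5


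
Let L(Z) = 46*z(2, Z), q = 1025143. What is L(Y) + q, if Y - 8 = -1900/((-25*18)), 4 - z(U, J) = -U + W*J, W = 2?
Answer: 9218651/9 ≈ 1.0243e+6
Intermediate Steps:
z(U, J) = 4 + U - 2*J (z(U, J) = 4 - (-U + 2*J) = 4 + (U - 2*J) = 4 + U - 2*J)
Y = 110/9 (Y = 8 - 1900/((-25*18)) = 8 - 1900/(-450) = 8 - 1900*(-1/450) = 8 + 38/9 = 110/9 ≈ 12.222)
L(Z) = 276 - 92*Z (L(Z) = 46*(4 + 2 - 2*Z) = 46*(6 - 2*Z) = 276 - 92*Z)
L(Y) + q = (276 - 92*110/9) + 1025143 = (276 - 10120/9) + 1025143 = -7636/9 + 1025143 = 9218651/9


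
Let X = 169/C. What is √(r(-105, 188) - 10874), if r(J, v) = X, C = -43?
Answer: I*√20113293/43 ≈ 104.3*I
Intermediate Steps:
X = -169/43 (X = 169/(-43) = 169*(-1/43) = -169/43 ≈ -3.9302)
r(J, v) = -169/43
√(r(-105, 188) - 10874) = √(-169/43 - 10874) = √(-467751/43) = I*√20113293/43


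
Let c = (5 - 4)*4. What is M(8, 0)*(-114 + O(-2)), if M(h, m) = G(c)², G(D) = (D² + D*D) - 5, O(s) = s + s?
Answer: -86022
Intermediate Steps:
c = 4 (c = 1*4 = 4)
O(s) = 2*s
G(D) = -5 + 2*D² (G(D) = (D² + D²) - 5 = 2*D² - 5 = -5 + 2*D²)
M(h, m) = 729 (M(h, m) = (-5 + 2*4²)² = (-5 + 2*16)² = (-5 + 32)² = 27² = 729)
M(8, 0)*(-114 + O(-2)) = 729*(-114 + 2*(-2)) = 729*(-114 - 4) = 729*(-118) = -86022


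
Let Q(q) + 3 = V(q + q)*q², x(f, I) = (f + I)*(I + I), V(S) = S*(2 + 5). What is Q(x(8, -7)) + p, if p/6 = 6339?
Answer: -385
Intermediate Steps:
p = 38034 (p = 6*6339 = 38034)
V(S) = 7*S (V(S) = S*7 = 7*S)
x(f, I) = 2*I*(I + f) (x(f, I) = (I + f)*(2*I) = 2*I*(I + f))
Q(q) = -3 + 14*q³ (Q(q) = -3 + (7*(q + q))*q² = -3 + (7*(2*q))*q² = -3 + (14*q)*q² = -3 + 14*q³)
Q(x(8, -7)) + p = (-3 + 14*(2*(-7)*(-7 + 8))³) + 38034 = (-3 + 14*(2*(-7)*1)³) + 38034 = (-3 + 14*(-14)³) + 38034 = (-3 + 14*(-2744)) + 38034 = (-3 - 38416) + 38034 = -38419 + 38034 = -385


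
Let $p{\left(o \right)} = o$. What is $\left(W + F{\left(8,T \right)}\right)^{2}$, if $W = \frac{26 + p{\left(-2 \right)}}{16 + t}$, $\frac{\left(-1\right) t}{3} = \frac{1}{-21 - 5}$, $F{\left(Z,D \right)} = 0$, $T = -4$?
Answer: $\frac{389376}{175561} \approx 2.2179$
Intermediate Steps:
$t = \frac{3}{26}$ ($t = - \frac{3}{-21 - 5} = - \frac{3}{-26} = \left(-3\right) \left(- \frac{1}{26}\right) = \frac{3}{26} \approx 0.11538$)
$W = \frac{624}{419}$ ($W = \frac{26 - 2}{16 + \frac{3}{26}} = \frac{24}{\frac{419}{26}} = 24 \cdot \frac{26}{419} = \frac{624}{419} \approx 1.4893$)
$\left(W + F{\left(8,T \right)}\right)^{2} = \left(\frac{624}{419} + 0\right)^{2} = \left(\frac{624}{419}\right)^{2} = \frac{389376}{175561}$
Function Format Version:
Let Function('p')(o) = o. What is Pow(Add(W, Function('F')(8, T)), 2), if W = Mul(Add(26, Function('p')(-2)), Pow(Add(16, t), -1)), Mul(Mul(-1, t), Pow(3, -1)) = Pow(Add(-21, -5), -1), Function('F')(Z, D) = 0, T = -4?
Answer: Rational(389376, 175561) ≈ 2.2179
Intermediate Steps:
t = Rational(3, 26) (t = Mul(-3, Pow(Add(-21, -5), -1)) = Mul(-3, Pow(-26, -1)) = Mul(-3, Rational(-1, 26)) = Rational(3, 26) ≈ 0.11538)
W = Rational(624, 419) (W = Mul(Add(26, -2), Pow(Add(16, Rational(3, 26)), -1)) = Mul(24, Pow(Rational(419, 26), -1)) = Mul(24, Rational(26, 419)) = Rational(624, 419) ≈ 1.4893)
Pow(Add(W, Function('F')(8, T)), 2) = Pow(Add(Rational(624, 419), 0), 2) = Pow(Rational(624, 419), 2) = Rational(389376, 175561)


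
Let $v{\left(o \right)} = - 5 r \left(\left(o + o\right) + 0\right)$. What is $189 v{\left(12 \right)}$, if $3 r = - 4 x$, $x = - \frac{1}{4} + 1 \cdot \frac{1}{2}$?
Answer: $7560$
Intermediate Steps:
$x = \frac{1}{4}$ ($x = \left(-1\right) \frac{1}{4} + 1 \cdot \frac{1}{2} = - \frac{1}{4} + \frac{1}{2} = \frac{1}{4} \approx 0.25$)
$r = - \frac{1}{3}$ ($r = \frac{\left(-4\right) \frac{1}{4}}{3} = \frac{1}{3} \left(-1\right) = - \frac{1}{3} \approx -0.33333$)
$v{\left(o \right)} = \frac{10 o}{3}$ ($v{\left(o \right)} = \left(-5\right) \left(- \frac{1}{3}\right) \left(\left(o + o\right) + 0\right) = \frac{5 \left(2 o + 0\right)}{3} = \frac{5 \cdot 2 o}{3} = \frac{10 o}{3}$)
$189 v{\left(12 \right)} = 189 \cdot \frac{10}{3} \cdot 12 = 189 \cdot 40 = 7560$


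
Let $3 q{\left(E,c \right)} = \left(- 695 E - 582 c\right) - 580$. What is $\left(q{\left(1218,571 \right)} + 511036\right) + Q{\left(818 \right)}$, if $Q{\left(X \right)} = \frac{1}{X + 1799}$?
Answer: $\frac{925622435}{7851} \approx 1.179 \cdot 10^{5}$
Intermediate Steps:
$q{\left(E,c \right)} = - \frac{580}{3} - 194 c - \frac{695 E}{3}$ ($q{\left(E,c \right)} = \frac{\left(- 695 E - 582 c\right) - 580}{3} = \frac{-580 - 695 E - 582 c}{3} = - \frac{580}{3} - 194 c - \frac{695 E}{3}$)
$Q{\left(X \right)} = \frac{1}{1799 + X}$
$\left(q{\left(1218,571 \right)} + 511036\right) + Q{\left(818 \right)} = \left(\left(- \frac{580}{3} - 110774 - 282170\right) + 511036\right) + \frac{1}{1799 + 818} = \left(\left(- \frac{580}{3} - 110774 - 282170\right) + 511036\right) + \frac{1}{2617} = \left(- \frac{1179412}{3} + 511036\right) + \frac{1}{2617} = \frac{353696}{3} + \frac{1}{2617} = \frac{925622435}{7851}$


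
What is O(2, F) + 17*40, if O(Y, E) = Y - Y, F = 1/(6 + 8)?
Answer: 680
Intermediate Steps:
F = 1/14 ≈ 0.071429
O(Y, E) = 0
O(2, F) + 17*40 = 0 + 17*40 = 0 + 680 = 680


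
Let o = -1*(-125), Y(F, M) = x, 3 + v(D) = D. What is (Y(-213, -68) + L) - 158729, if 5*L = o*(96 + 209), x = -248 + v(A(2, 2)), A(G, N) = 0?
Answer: -151355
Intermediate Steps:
v(D) = -3 + D
x = -251 (x = -248 + (-3 + 0) = -248 - 3 = -251)
Y(F, M) = -251
o = 125
L = 7625 (L = (125*(96 + 209))/5 = (125*305)/5 = (1/5)*38125 = 7625)
(Y(-213, -68) + L) - 158729 = (-251 + 7625) - 158729 = 7374 - 158729 = -151355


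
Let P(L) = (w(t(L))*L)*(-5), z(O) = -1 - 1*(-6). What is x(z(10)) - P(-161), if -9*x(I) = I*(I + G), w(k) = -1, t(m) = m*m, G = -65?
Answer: 2515/3 ≈ 838.33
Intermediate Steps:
t(m) = m²
z(O) = 5 (z(O) = -1 + 6 = 5)
P(L) = 5*L (P(L) = -L*(-5) = 5*L)
x(I) = -I*(-65 + I)/9 (x(I) = -I*(I - 65)/9 = -I*(-65 + I)/9)
x(z(10)) - P(-161) = (⅑)*5*(65 - 1*5) - 5*(-161) = (⅑)*5*(65 - 5) - 1*(-805) = (⅑)*5*60 + 805 = 100/3 + 805 = 2515/3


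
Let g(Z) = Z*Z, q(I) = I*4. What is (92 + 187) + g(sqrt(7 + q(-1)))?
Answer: 282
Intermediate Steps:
q(I) = 4*I
g(Z) = Z**2
(92 + 187) + g(sqrt(7 + q(-1))) = (92 + 187) + (sqrt(7 + 4*(-1)))**2 = 279 + (sqrt(7 - 4))**2 = 279 + (sqrt(3))**2 = 279 + 3 = 282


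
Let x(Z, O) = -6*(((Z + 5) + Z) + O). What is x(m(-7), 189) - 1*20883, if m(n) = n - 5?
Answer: -21903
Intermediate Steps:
m(n) = -5 + n
x(Z, O) = -30 - 12*Z - 6*O (x(Z, O) = -6*(((5 + Z) + Z) + O) = -6*((5 + 2*Z) + O) = -6*(5 + O + 2*Z) = -30 - 12*Z - 6*O)
x(m(-7), 189) - 1*20883 = (-30 - 12*(-5 - 7) - 6*189) - 1*20883 = (-30 - 12*(-12) - 1134) - 20883 = (-30 + 144 - 1134) - 20883 = -1020 - 20883 = -21903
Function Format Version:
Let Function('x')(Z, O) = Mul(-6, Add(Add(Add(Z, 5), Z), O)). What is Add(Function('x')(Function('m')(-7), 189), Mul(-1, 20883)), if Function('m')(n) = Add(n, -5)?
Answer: -21903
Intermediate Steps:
Function('m')(n) = Add(-5, n)
Function('x')(Z, O) = Add(-30, Mul(-12, Z), Mul(-6, O)) (Function('x')(Z, O) = Mul(-6, Add(Add(Add(5, Z), Z), O)) = Mul(-6, Add(Add(5, Mul(2, Z)), O)) = Mul(-6, Add(5, O, Mul(2, Z))) = Add(-30, Mul(-12, Z), Mul(-6, O)))
Add(Function('x')(Function('m')(-7), 189), Mul(-1, 20883)) = Add(Add(-30, Mul(-12, Add(-5, -7)), Mul(-6, 189)), Mul(-1, 20883)) = Add(Add(-30, Mul(-12, -12), -1134), -20883) = Add(Add(-30, 144, -1134), -20883) = Add(-1020, -20883) = -21903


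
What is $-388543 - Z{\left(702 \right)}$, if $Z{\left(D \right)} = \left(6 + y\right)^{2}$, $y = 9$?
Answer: $-388768$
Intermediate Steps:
$Z{\left(D \right)} = 225$ ($Z{\left(D \right)} = \left(6 + 9\right)^{2} = 15^{2} = 225$)
$-388543 - Z{\left(702 \right)} = -388543 - 225 = -388768$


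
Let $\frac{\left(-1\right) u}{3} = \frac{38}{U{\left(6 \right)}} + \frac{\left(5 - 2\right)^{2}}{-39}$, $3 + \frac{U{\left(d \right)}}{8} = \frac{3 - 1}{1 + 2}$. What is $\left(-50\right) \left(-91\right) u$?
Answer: $\frac{61875}{2} \approx 30938.0$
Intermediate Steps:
$U{\left(d \right)} = - \frac{56}{3}$ ($U{\left(d \right)} = -24 + 8 \frac{3 - 1}{1 + 2} = -24 + 8 \cdot \frac{2}{3} = -24 + \frac{16}{3} = - \frac{56}{3}$)
$u = \frac{2475}{364}$ ($u = - 3 \left(\frac{38}{- \frac{56}{3}} + \frac{\left(5 - 2\right)^{2}}{-39}\right) = - 3 \left(38 \left(- \frac{3}{56}\right) + 3^{2} \left(- \frac{1}{39}\right)\right) = - 3 \left(- \frac{57}{28} + 9 \left(- \frac{1}{39}\right)\right) = - 3 \left(- \frac{57}{28} - \frac{3}{13}\right) = \left(-3\right) \left(- \frac{825}{364}\right) = \frac{2475}{364} \approx 6.7995$)
$\left(-50\right) \left(-91\right) u = \left(-50\right) \left(-91\right) \frac{2475}{364} = 4550 \cdot \frac{2475}{364} = \frac{61875}{2}$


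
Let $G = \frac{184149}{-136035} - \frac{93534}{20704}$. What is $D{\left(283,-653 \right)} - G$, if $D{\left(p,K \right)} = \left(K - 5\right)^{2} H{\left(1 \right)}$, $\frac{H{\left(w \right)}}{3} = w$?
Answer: $\frac{203239173403637}{156470480} \approx 1.2989 \cdot 10^{6}$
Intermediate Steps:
$H{\left(w \right)} = 3 w$
$D{\left(p,K \right)} = 3 \left(-5 + K\right)^{2}$ ($D{\left(p,K \right)} = \left(K - 5\right)^{2} \cdot 3 \cdot 1 = \left(-5 + K\right)^{2} \cdot 3 = 3 \left(-5 + K\right)^{2}$)
$G = - \frac{918695477}{156470480}$ ($G = 184149 \left(- \frac{1}{136035}\right) - \frac{46767}{10352} = - \frac{20461}{15115} - \frac{46767}{10352} = - \frac{918695477}{156470480} \approx -5.8714$)
$D{\left(283,-653 \right)} - G = 3 \left(-5 - 653\right)^{2} - - \frac{918695477}{156470480} = 3 \left(-658\right)^{2} + \frac{918695477}{156470480} = 3 \cdot 432964 + \frac{918695477}{156470480} = 1298892 + \frac{918695477}{156470480} = \frac{203239173403637}{156470480}$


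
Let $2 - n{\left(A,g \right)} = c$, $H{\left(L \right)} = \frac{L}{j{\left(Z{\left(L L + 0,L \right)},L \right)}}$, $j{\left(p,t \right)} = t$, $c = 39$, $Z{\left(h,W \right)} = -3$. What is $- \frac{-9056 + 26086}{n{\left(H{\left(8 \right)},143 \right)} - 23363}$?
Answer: $\frac{131}{180} \approx 0.72778$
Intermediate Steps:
$H{\left(L \right)} = 1$ ($H{\left(L \right)} = \frac{L}{L} = 1$)
$n{\left(A,g \right)} = -37$ ($n{\left(A,g \right)} = 2 - 39 = -37$)
$- \frac{-9056 + 26086}{n{\left(H{\left(8 \right)},143 \right)} - 23363} = - \frac{-9056 + 26086}{-37 - 23363} = - \frac{17030}{-23400} = - \frac{17030 \left(-1\right)}{23400} = \left(-1\right) \left(- \frac{131}{180}\right) = \frac{131}{180}$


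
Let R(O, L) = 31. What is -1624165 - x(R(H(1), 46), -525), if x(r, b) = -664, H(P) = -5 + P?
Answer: -1623501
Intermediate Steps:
-1624165 - x(R(H(1), 46), -525) = -1624165 - 1*(-664) = -1624165 + 664 = -1623501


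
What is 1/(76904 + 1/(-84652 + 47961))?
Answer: 36691/2821684663 ≈ 1.3003e-5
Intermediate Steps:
1/(76904 + 1/(-84652 + 47961)) = 1/(76904 + 1/(-36691)) = 1/(76904 - 1/36691) = 1/(2821684663/36691) = 36691/2821684663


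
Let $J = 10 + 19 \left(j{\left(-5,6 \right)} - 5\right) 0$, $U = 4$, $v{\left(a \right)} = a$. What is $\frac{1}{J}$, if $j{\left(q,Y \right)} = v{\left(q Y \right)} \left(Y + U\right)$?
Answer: $\frac{1}{10} \approx 0.1$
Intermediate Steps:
$j{\left(q,Y \right)} = Y q \left(4 + Y\right)$ ($j{\left(q,Y \right)} = q Y \left(Y + 4\right) = Y q \left(4 + Y\right)$)
$J = 10$ ($J = 10 + 19 \left(6 \left(-5\right) \left(4 + 6\right) - 5\right) 0 = 10 + 19 \left(6 \left(-5\right) 10 - 5\right) 0 = 10 + 19 \left(-300 - 5\right) 0 = 10 + 19 \left(\left(-305\right) 0\right) = 10 + 19 \cdot 0 = 10 + 0 = 10$)
$\frac{1}{J} = \frac{1}{10}$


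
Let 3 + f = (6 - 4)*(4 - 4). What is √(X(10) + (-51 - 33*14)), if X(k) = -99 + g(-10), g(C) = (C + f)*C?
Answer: I*√482 ≈ 21.954*I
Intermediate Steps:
f = -3 (f = -3 + (6 - 4)*(4 - 4) = -3 + 2*0 = -3 + 0 = -3)
g(C) = C*(-3 + C) (g(C) = (C - 3)*C = (-3 + C)*C = C*(-3 + C))
X(k) = 31 (X(k) = -99 - 10*(-3 - 10) = -99 - 10*(-13) = -99 + 130 = 31)
√(X(10) + (-51 - 33*14)) = √(31 + (-51 - 33*14)) = √(31 + (-51 - 462)) = √(31 - 513) = √(-482) = I*√482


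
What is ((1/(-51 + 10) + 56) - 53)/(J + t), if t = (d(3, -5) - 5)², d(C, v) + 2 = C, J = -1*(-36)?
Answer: 61/1066 ≈ 0.057223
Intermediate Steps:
J = 36
d(C, v) = -2 + C
t = 16 (t = ((-2 + 3) - 5)² = (1 - 5)² = (-4)² = 16)
((1/(-51 + 10) + 56) - 53)/(J + t) = ((1/(-51 + 10) + 56) - 53)/(36 + 16) = ((1/(-41) + 56) - 53)/52 = ((-1/41 + 56) - 53)*(1/52) = (2295/41 - 53)*(1/52) = (122/41)*(1/52) = 61/1066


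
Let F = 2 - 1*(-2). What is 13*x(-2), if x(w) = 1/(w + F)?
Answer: 13/2 ≈ 6.5000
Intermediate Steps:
F = 4 (F = 2 + 2 = 4)
x(w) = 1/(4 + w) (x(w) = 1/(w + 4) = 1/(4 + w))
13*x(-2) = 13/(4 - 2) = 13/2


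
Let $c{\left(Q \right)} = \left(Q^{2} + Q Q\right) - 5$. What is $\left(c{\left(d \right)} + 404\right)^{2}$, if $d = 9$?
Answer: $314721$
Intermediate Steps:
$c{\left(Q \right)} = -5 + 2 Q^{2}$ ($c{\left(Q \right)} = \left(Q^{2} + Q^{2}\right) - 5 = 2 Q^{2} - 5 = -5 + 2 Q^{2}$)
$\left(c{\left(d \right)} + 404\right)^{2} = \left(\left(-5 + 2 \cdot 9^{2}\right) + 404\right)^{2} = \left(\left(-5 + 2 \cdot 81\right) + 404\right)^{2} = \left(\left(-5 + 162\right) + 404\right)^{2} = \left(157 + 404\right)^{2} = 561^{2} = 314721$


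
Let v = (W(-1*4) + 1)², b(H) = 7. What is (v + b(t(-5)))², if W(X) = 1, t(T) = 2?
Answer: 121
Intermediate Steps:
v = 4 (v = (1 + 1)² = 2² = 4)
(v + b(t(-5)))² = (4 + 7)² = 11² = 121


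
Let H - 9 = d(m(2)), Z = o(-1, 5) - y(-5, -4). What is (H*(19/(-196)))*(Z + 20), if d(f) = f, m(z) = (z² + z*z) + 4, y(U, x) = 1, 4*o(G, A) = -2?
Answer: -2109/56 ≈ -37.661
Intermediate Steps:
o(G, A) = -½ (o(G, A) = (¼)*(-2) = -½)
m(z) = 4 + 2*z² (m(z) = (z² + z²) + 4 = 2*z² + 4 = 4 + 2*z²)
Z = -3/2 (Z = -½ - 1*1 = -½ - 1 = -3/2 ≈ -1.5000)
H = 21 (H = 9 + (4 + 2*2²) = 9 + (4 + 2*4) = 9 + (4 + 8) = 9 + 12 = 21)
(H*(19/(-196)))*(Z + 20) = (21*(19/(-196)))*(-3/2 + 20) = (21*(19*(-1/196)))*(37/2) = (21*(-19/196))*(37/2) = -57/28*37/2 = -2109/56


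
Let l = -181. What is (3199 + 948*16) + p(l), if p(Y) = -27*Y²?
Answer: -866180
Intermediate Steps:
(3199 + 948*16) + p(l) = (3199 + 948*16) - 27*(-181)² = (3199 + 15168) - 27*32761 = 18367 - 884547 = -866180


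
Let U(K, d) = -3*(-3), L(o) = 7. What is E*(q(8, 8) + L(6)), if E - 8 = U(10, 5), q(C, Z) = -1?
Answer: 102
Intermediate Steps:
U(K, d) = 9
E = 17 (E = 8 + 9 = 17)
E*(q(8, 8) + L(6)) = 17*(-1 + 7) = 17*6 = 102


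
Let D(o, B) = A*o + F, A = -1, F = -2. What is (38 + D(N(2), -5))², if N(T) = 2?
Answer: 1156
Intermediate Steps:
D(o, B) = -2 - o (D(o, B) = -o - 2 = -2 - o)
(38 + D(N(2), -5))² = (38 + (-2 - 1*2))² = (38 + (-2 - 2))² = (38 - 4)² = 34² = 1156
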